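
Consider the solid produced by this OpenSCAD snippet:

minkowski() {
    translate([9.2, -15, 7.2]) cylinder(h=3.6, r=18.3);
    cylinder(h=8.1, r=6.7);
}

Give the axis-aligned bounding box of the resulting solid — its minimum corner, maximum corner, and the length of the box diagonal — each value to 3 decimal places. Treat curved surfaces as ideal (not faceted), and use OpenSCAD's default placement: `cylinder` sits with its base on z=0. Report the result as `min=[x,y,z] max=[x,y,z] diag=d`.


A = translate([9.2, -15, 7.2]) cylinder(h=3.6, r=18.3) → bbox [-9.1,-33.3,7.2] .. [27.5,3.3,10.8]
B = cylinder(h=8.1, r=6.7) → bbox [-6.7,-6.7,0] .. [6.7,6.7,8.1]
lo = A.lo+B.lo = [-9.1-6.7, -33.3-6.7, 7.2+0] = [-15.800,-40.000,7.200]
hi = A.hi+B.hi = [27.5+6.7, 3.3+6.7, 10.8+8.1] = [34.200,10.000,18.900]
diag = √(50²+50²+11.7²) = √5136.89 = 71.672

min=[-15.800,-40.000,7.200] max=[34.200,10.000,18.900] diag=71.672


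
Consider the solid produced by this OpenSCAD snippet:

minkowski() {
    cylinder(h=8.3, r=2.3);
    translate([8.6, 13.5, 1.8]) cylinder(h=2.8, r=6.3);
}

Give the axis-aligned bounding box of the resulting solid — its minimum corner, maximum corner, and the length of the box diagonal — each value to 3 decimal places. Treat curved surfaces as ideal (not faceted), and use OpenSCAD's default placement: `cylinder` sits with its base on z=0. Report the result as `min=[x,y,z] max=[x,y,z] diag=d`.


A = translate([8.6, 13.5, 1.8]) cylinder(h=2.8, r=6.3) → bbox [2.3,7.2,1.8] .. [14.9,19.8,4.6]
B = cylinder(h=8.3, r=2.3) → bbox [-2.3,-2.3,0] .. [2.3,2.3,8.3]
lo = A.lo+B.lo = [2.3-2.3, 7.2-2.3, 1.8+0] = [0.000,4.900,1.800]
hi = A.hi+B.hi = [14.9+2.3, 19.8+2.3, 4.6+8.3] = [17.200,22.100,12.900]
diag = √(17.2²+17.2²+11.1²) = √714.89 = 26.737

min=[0.000,4.900,1.800] max=[17.200,22.100,12.900] diag=26.737


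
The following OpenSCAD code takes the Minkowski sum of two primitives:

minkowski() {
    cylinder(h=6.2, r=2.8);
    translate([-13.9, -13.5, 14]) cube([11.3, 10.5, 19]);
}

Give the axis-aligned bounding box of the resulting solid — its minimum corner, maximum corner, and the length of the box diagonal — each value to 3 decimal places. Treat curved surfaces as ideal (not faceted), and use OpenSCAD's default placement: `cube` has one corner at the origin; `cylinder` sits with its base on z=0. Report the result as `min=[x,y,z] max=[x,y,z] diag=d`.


min=[-16.700,-16.300,14.000] max=[0.200,-0.200,39.200] diag=34.349

A = translate([-13.9, -13.5, 14]) cube([11.3, 10.5, 19]) → bbox [-13.9,-13.5,14] .. [-2.6,-3,33]
B = cylinder(h=6.2, r=2.8) → bbox [-2.8,-2.8,0] .. [2.8,2.8,6.2]
lo = A.lo+B.lo = [-13.9-2.8, -13.5-2.8, 14+0] = [-16.700,-16.300,14.000]
hi = A.hi+B.hi = [-2.6+2.8, -3+2.8, 33+6.2] = [0.200,-0.200,39.200]
diag = √(16.9²+16.1²+25.2²) = √1179.86 = 34.349


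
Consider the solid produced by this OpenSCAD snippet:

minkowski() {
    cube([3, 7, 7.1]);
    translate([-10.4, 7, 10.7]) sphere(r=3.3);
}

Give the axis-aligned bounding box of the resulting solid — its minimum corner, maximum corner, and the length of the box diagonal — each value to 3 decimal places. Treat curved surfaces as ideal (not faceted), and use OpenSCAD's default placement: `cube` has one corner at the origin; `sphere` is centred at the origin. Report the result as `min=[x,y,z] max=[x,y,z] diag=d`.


A = translate([-10.4, 7, 10.7]) sphere(r=3.3) → bbox [-13.7,3.7,7.4] .. [-7.1,10.3,14]
B = cube([3, 7, 7.1]) → bbox [0,0,0] .. [3,7,7.1]
lo = A.lo+B.lo = [-13.7+0, 3.7+0, 7.4+0] = [-13.700,3.700,7.400]
hi = A.hi+B.hi = [-7.1+3, 10.3+7, 14+7.1] = [-4.100,17.300,21.100]
diag = √(9.6²+13.6²+13.7²) = √464.81 = 21.559

min=[-13.700,3.700,7.400] max=[-4.100,17.300,21.100] diag=21.559


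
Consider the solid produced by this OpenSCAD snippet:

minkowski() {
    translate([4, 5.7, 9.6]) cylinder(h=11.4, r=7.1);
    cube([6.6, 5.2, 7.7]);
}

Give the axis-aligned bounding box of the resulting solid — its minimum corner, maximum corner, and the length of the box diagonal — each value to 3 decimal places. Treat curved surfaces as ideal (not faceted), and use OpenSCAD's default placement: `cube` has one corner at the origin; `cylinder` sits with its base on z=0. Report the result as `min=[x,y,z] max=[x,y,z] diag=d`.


min=[-3.100,-1.400,9.600] max=[17.700,18.000,28.700] diag=34.261

A = translate([4, 5.7, 9.6]) cylinder(h=11.4, r=7.1) → bbox [-3.1,-1.4,9.6] .. [11.1,12.8,21]
B = cube([6.6, 5.2, 7.7]) → bbox [0,0,0] .. [6.6,5.2,7.7]
lo = A.lo+B.lo = [-3.1+0, -1.4+0, 9.6+0] = [-3.100,-1.400,9.600]
hi = A.hi+B.hi = [11.1+6.6, 12.8+5.2, 21+7.7] = [17.700,18.000,28.700]
diag = √(20.8²+19.4²+19.1²) = √1173.81 = 34.261


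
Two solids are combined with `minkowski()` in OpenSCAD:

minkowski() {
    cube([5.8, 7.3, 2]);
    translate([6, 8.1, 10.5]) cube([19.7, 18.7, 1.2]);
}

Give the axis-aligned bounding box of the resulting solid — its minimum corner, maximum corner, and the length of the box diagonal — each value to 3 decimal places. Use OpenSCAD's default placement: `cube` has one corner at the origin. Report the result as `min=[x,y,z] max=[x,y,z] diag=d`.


A = translate([6, 8.1, 10.5]) cube([19.7, 18.7, 1.2]) → bbox [6,8.1,10.5] .. [25.7,26.8,11.7]
B = cube([5.8, 7.3, 2]) → bbox [0,0,0] .. [5.8,7.3,2]
lo = A.lo+B.lo = [6+0, 8.1+0, 10.5+0] = [6.000,8.100,10.500]
hi = A.hi+B.hi = [25.7+5.8, 26.8+7.3, 11.7+2] = [31.500,34.100,13.700]
diag = √(25.5²+26²+3.2²) = √1336.49 = 36.558

min=[6.000,8.100,10.500] max=[31.500,34.100,13.700] diag=36.558


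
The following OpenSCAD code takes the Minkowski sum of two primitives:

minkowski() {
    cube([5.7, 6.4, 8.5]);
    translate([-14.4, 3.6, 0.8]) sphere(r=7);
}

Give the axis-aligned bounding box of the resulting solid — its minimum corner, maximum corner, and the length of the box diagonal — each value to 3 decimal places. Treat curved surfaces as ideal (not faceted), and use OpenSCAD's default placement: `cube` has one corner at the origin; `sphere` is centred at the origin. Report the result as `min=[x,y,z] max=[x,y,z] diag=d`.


min=[-21.400,-3.400,-6.200] max=[-1.700,17.000,16.300] diag=36.201

A = translate([-14.4, 3.6, 0.8]) sphere(r=7) → bbox [-21.4,-3.4,-6.2] .. [-7.4,10.6,7.8]
B = cube([5.7, 6.4, 8.5]) → bbox [0,0,0] .. [5.7,6.4,8.5]
lo = A.lo+B.lo = [-21.4+0, -3.4+0, -6.2+0] = [-21.400,-3.400,-6.200]
hi = A.hi+B.hi = [-7.4+5.7, 10.6+6.4, 7.8+8.5] = [-1.700,17.000,16.300]
diag = √(19.7²+20.4²+22.5²) = √1310.5 = 36.201


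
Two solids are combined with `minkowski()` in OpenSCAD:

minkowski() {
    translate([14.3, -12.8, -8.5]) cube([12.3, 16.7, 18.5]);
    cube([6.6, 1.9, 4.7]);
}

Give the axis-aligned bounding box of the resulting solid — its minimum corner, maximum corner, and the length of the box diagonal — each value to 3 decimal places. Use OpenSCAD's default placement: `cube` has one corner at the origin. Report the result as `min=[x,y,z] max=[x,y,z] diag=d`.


min=[14.300,-12.800,-8.500] max=[33.200,5.800,14.700] diag=35.234

A = translate([14.3, -12.8, -8.5]) cube([12.3, 16.7, 18.5]) → bbox [14.3,-12.8,-8.5] .. [26.6,3.9,10]
B = cube([6.6, 1.9, 4.7]) → bbox [0,0,0] .. [6.6,1.9,4.7]
lo = A.lo+B.lo = [14.3+0, -12.8+0, -8.5+0] = [14.300,-12.800,-8.500]
hi = A.hi+B.hi = [26.6+6.6, 3.9+1.9, 10+4.7] = [33.200,5.800,14.700]
diag = √(18.9²+18.6²+23.2²) = √1241.41 = 35.234


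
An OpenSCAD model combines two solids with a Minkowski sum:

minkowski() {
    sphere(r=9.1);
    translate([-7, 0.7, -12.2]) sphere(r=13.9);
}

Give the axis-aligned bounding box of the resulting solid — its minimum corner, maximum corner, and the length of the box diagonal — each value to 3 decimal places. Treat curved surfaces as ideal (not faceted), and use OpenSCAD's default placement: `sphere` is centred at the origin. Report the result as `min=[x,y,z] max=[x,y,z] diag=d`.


A = translate([-7, 0.7, -12.2]) sphere(r=13.9) → bbox [-20.9,-13.2,-26.1] .. [6.9,14.6,1.7]
B = sphere(r=9.1) → bbox [-9.1,-9.1,-9.1] .. [9.1,9.1,9.1]
lo = A.lo+B.lo = [-20.9-9.1, -13.2-9.1, -26.1-9.1] = [-30.000,-22.300,-35.200]
hi = A.hi+B.hi = [6.9+9.1, 14.6+9.1, 1.7+9.1] = [16.000,23.700,10.800]
diag = √(46²+46²+46²) = √6348 = 79.674

min=[-30.000,-22.300,-35.200] max=[16.000,23.700,10.800] diag=79.674


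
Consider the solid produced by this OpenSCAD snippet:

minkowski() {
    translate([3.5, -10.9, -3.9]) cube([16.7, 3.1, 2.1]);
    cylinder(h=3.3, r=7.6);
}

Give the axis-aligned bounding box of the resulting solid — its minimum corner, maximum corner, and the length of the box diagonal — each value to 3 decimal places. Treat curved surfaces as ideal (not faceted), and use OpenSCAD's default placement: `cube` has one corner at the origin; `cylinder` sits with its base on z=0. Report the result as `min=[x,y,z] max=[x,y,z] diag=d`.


min=[-4.100,-18.500,-3.900] max=[27.800,-0.200,1.500] diag=37.171

A = translate([3.5, -10.9, -3.9]) cube([16.7, 3.1, 2.1]) → bbox [3.5,-10.9,-3.9] .. [20.2,-7.8,-1.8]
B = cylinder(h=3.3, r=7.6) → bbox [-7.6,-7.6,0] .. [7.6,7.6,3.3]
lo = A.lo+B.lo = [3.5-7.6, -10.9-7.6, -3.9+0] = [-4.100,-18.500,-3.900]
hi = A.hi+B.hi = [20.2+7.6, -7.8+7.6, -1.8+3.3] = [27.800,-0.200,1.500]
diag = √(31.9²+18.3²+5.4²) = √1381.66 = 37.171


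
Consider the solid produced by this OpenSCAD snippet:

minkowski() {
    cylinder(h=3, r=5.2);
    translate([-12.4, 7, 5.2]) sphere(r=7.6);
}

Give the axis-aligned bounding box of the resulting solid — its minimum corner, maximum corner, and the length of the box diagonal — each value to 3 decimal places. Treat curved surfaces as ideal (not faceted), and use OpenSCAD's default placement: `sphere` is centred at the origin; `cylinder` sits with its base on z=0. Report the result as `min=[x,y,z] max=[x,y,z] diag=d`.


min=[-25.200,-5.800,-2.400] max=[0.400,19.800,15.800] diag=40.521

A = translate([-12.4, 7, 5.2]) sphere(r=7.6) → bbox [-20,-0.6,-2.4] .. [-4.8,14.6,12.8]
B = cylinder(h=3, r=5.2) → bbox [-5.2,-5.2,0] .. [5.2,5.2,3]
lo = A.lo+B.lo = [-20-5.2, -0.6-5.2, -2.4+0] = [-25.200,-5.800,-2.400]
hi = A.hi+B.hi = [-4.8+5.2, 14.6+5.2, 12.8+3] = [0.400,19.800,15.800]
diag = √(25.6²+25.6²+18.2²) = √1641.96 = 40.521


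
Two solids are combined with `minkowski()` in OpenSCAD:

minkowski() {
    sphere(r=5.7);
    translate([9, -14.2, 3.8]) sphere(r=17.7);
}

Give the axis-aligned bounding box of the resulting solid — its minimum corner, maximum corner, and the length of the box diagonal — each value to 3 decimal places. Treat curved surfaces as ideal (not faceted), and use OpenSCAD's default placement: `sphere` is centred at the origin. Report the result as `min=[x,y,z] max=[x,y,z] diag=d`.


min=[-14.400,-37.600,-19.600] max=[32.400,9.200,27.200] diag=81.060

A = translate([9, -14.2, 3.8]) sphere(r=17.7) → bbox [-8.7,-31.9,-13.9] .. [26.7,3.5,21.5]
B = sphere(r=5.7) → bbox [-5.7,-5.7,-5.7] .. [5.7,5.7,5.7]
lo = A.lo+B.lo = [-8.7-5.7, -31.9-5.7, -13.9-5.7] = [-14.400,-37.600,-19.600]
hi = A.hi+B.hi = [26.7+5.7, 3.5+5.7, 21.5+5.7] = [32.400,9.200,27.200]
diag = √(46.8²+46.8²+46.8²) = √6570.72 = 81.060


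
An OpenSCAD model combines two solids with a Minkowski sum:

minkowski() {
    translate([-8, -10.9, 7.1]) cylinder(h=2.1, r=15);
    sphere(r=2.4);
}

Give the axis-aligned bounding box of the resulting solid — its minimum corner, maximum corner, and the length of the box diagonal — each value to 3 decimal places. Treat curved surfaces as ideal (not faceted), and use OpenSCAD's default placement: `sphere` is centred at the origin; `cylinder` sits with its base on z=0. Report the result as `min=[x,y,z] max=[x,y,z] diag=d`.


A = translate([-8, -10.9, 7.1]) cylinder(h=2.1, r=15) → bbox [-23,-25.9,7.1] .. [7,4.1,9.2]
B = sphere(r=2.4) → bbox [-2.4,-2.4,-2.4] .. [2.4,2.4,2.4]
lo = A.lo+B.lo = [-23-2.4, -25.9-2.4, 7.1-2.4] = [-25.400,-28.300,4.700]
hi = A.hi+B.hi = [7+2.4, 4.1+2.4, 9.2+2.4] = [9.400,6.500,11.600]
diag = √(34.8²+34.8²+6.9²) = √2469.69 = 49.696

min=[-25.400,-28.300,4.700] max=[9.400,6.500,11.600] diag=49.696


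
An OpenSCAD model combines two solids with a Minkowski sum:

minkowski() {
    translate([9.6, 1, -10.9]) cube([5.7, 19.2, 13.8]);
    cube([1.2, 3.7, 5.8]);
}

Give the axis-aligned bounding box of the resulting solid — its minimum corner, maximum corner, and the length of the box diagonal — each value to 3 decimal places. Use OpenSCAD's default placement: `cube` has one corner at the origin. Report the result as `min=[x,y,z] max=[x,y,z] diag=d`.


A = translate([9.6, 1, -10.9]) cube([5.7, 19.2, 13.8]) → bbox [9.6,1,-10.9] .. [15.3,20.2,2.9]
B = cube([1.2, 3.7, 5.8]) → bbox [0,0,0] .. [1.2,3.7,5.8]
lo = A.lo+B.lo = [9.6+0, 1+0, -10.9+0] = [9.600,1.000,-10.900]
hi = A.hi+B.hi = [15.3+1.2, 20.2+3.7, 2.9+5.8] = [16.500,23.900,8.700]
diag = √(6.9²+22.9²+19.6²) = √956.18 = 30.922

min=[9.600,1.000,-10.900] max=[16.500,23.900,8.700] diag=30.922


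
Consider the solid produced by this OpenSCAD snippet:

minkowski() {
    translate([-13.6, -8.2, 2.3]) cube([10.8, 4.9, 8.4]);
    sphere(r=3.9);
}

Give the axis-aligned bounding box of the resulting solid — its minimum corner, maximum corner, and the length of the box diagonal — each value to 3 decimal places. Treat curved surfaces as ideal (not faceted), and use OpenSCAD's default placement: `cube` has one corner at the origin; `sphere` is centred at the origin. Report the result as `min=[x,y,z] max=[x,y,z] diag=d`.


A = translate([-13.6, -8.2, 2.3]) cube([10.8, 4.9, 8.4]) → bbox [-13.6,-8.2,2.3] .. [-2.8,-3.3,10.7]
B = sphere(r=3.9) → bbox [-3.9,-3.9,-3.9] .. [3.9,3.9,3.9]
lo = A.lo+B.lo = [-13.6-3.9, -8.2-3.9, 2.3-3.9] = [-17.500,-12.100,-1.600]
hi = A.hi+B.hi = [-2.8+3.9, -3.3+3.9, 10.7+3.9] = [1.100,0.600,14.600]
diag = √(18.6²+12.7²+16.2²) = √769.69 = 27.743

min=[-17.500,-12.100,-1.600] max=[1.100,0.600,14.600] diag=27.743


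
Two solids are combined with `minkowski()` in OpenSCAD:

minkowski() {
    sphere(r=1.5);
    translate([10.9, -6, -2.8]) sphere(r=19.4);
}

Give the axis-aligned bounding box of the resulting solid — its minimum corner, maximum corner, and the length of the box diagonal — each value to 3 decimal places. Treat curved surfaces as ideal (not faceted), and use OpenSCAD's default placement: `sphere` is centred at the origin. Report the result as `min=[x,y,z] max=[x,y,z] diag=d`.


min=[-10.000,-26.900,-23.700] max=[31.800,14.900,18.100] diag=72.400

A = translate([10.9, -6, -2.8]) sphere(r=19.4) → bbox [-8.5,-25.4,-22.2] .. [30.3,13.4,16.6]
B = sphere(r=1.5) → bbox [-1.5,-1.5,-1.5] .. [1.5,1.5,1.5]
lo = A.lo+B.lo = [-8.5-1.5, -25.4-1.5, -22.2-1.5] = [-10.000,-26.900,-23.700]
hi = A.hi+B.hi = [30.3+1.5, 13.4+1.5, 16.6+1.5] = [31.800,14.900,18.100]
diag = √(41.8²+41.8²+41.8²) = √5241.72 = 72.400


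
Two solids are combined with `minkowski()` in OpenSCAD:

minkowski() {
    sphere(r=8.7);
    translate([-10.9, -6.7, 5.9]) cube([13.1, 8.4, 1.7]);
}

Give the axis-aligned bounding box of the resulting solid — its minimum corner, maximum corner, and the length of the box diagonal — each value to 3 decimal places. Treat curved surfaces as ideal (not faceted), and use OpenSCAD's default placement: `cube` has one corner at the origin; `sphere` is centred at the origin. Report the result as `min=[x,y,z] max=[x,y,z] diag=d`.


min=[-19.600,-15.400,-2.800] max=[10.900,10.400,16.300] diag=44.280

A = translate([-10.9, -6.7, 5.9]) cube([13.1, 8.4, 1.7]) → bbox [-10.9,-6.7,5.9] .. [2.2,1.7,7.6]
B = sphere(r=8.7) → bbox [-8.7,-8.7,-8.7] .. [8.7,8.7,8.7]
lo = A.lo+B.lo = [-10.9-8.7, -6.7-8.7, 5.9-8.7] = [-19.600,-15.400,-2.800]
hi = A.hi+B.hi = [2.2+8.7, 1.7+8.7, 7.6+8.7] = [10.900,10.400,16.300]
diag = √(30.5²+25.8²+19.1²) = √1960.7 = 44.280


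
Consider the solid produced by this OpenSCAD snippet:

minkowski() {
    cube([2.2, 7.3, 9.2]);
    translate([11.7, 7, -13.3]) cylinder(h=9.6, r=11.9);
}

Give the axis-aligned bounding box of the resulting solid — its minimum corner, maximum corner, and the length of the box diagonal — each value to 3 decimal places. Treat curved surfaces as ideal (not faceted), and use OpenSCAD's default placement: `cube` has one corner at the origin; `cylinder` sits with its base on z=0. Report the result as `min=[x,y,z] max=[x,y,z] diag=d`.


min=[-0.200,-4.900,-13.300] max=[25.800,26.200,5.500] diag=44.684

A = translate([11.7, 7, -13.3]) cylinder(h=9.6, r=11.9) → bbox [-0.2,-4.9,-13.3] .. [23.6,18.9,-3.7]
B = cube([2.2, 7.3, 9.2]) → bbox [0,0,0] .. [2.2,7.3,9.2]
lo = A.lo+B.lo = [-0.2+0, -4.9+0, -13.3+0] = [-0.200,-4.900,-13.300]
hi = A.hi+B.hi = [23.6+2.2, 18.9+7.3, -3.7+9.2] = [25.800,26.200,5.500]
diag = √(26²+31.1²+18.8²) = √1996.65 = 44.684


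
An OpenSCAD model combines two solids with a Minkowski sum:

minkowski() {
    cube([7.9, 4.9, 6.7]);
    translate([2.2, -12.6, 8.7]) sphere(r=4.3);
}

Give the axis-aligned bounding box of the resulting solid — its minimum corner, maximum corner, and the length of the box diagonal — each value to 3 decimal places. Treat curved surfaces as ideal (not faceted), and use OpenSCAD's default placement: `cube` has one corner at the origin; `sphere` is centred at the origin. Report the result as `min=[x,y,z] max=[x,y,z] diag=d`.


min=[-2.100,-16.900,4.400] max=[14.400,-3.400,19.700] diag=26.241

A = translate([2.2, -12.6, 8.7]) sphere(r=4.3) → bbox [-2.1,-16.9,4.4] .. [6.5,-8.3,13]
B = cube([7.9, 4.9, 6.7]) → bbox [0,0,0] .. [7.9,4.9,6.7]
lo = A.lo+B.lo = [-2.1+0, -16.9+0, 4.4+0] = [-2.100,-16.900,4.400]
hi = A.hi+B.hi = [6.5+7.9, -8.3+4.9, 13+6.7] = [14.400,-3.400,19.700]
diag = √(16.5²+13.5²+15.3²) = √688.59 = 26.241


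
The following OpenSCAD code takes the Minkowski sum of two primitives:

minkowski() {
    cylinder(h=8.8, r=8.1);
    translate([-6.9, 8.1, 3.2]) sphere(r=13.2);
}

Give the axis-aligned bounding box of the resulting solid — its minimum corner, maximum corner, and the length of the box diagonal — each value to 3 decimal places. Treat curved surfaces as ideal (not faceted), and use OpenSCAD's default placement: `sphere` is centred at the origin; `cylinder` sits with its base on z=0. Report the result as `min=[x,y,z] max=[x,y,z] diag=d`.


A = translate([-6.9, 8.1, 3.2]) sphere(r=13.2) → bbox [-20.1,-5.1,-10] .. [6.3,21.3,16.4]
B = cylinder(h=8.8, r=8.1) → bbox [-8.1,-8.1,0] .. [8.1,8.1,8.8]
lo = A.lo+B.lo = [-20.1-8.1, -5.1-8.1, -10+0] = [-28.200,-13.200,-10.000]
hi = A.hi+B.hi = [6.3+8.1, 21.3+8.1, 16.4+8.8] = [14.400,29.400,25.200]
diag = √(42.6²+42.6²+35.2²) = √4868.56 = 69.775

min=[-28.200,-13.200,-10.000] max=[14.400,29.400,25.200] diag=69.775


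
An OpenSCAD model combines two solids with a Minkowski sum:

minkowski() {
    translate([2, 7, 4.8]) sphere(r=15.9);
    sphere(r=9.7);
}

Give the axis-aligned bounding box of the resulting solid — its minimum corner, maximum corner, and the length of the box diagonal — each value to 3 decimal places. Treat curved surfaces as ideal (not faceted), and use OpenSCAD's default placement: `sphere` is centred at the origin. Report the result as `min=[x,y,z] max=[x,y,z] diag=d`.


A = translate([2, 7, 4.8]) sphere(r=15.9) → bbox [-13.9,-8.9,-11.1] .. [17.9,22.9,20.7]
B = sphere(r=9.7) → bbox [-9.7,-9.7,-9.7] .. [9.7,9.7,9.7]
lo = A.lo+B.lo = [-13.9-9.7, -8.9-9.7, -11.1-9.7] = [-23.600,-18.600,-20.800]
hi = A.hi+B.hi = [17.9+9.7, 22.9+9.7, 20.7+9.7] = [27.600,32.600,30.400]
diag = √(51.2²+51.2²+51.2²) = √7864.32 = 88.681

min=[-23.600,-18.600,-20.800] max=[27.600,32.600,30.400] diag=88.681


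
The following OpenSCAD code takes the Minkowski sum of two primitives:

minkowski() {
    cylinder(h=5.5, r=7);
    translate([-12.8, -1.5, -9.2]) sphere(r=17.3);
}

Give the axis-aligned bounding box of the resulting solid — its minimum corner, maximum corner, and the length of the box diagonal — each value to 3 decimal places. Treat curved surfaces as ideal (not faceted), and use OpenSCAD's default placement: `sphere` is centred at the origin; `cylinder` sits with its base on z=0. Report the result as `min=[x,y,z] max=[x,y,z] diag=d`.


A = translate([-12.8, -1.5, -9.2]) sphere(r=17.3) → bbox [-30.1,-18.8,-26.5] .. [4.5,15.8,8.1]
B = cylinder(h=5.5, r=7) → bbox [-7,-7,0] .. [7,7,5.5]
lo = A.lo+B.lo = [-30.1-7, -18.8-7, -26.5+0] = [-37.100,-25.800,-26.500]
hi = A.hi+B.hi = [4.5+7, 15.8+7, 8.1+5.5] = [11.500,22.800,13.600]
diag = √(48.6²+48.6²+40.1²) = √6331.93 = 79.573

min=[-37.100,-25.800,-26.500] max=[11.500,22.800,13.600] diag=79.573


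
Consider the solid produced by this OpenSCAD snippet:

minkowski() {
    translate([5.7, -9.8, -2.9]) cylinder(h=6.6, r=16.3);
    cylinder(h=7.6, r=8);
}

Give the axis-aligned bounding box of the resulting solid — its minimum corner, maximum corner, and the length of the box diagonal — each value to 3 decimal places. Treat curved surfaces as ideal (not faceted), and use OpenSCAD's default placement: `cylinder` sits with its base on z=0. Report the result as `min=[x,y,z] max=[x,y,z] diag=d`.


min=[-18.600,-34.100,-2.900] max=[30.000,14.500,11.300] diag=70.182

A = translate([5.7, -9.8, -2.9]) cylinder(h=6.6, r=16.3) → bbox [-10.6,-26.1,-2.9] .. [22,6.5,3.7]
B = cylinder(h=7.6, r=8) → bbox [-8,-8,0] .. [8,8,7.6]
lo = A.lo+B.lo = [-10.6-8, -26.1-8, -2.9+0] = [-18.600,-34.100,-2.900]
hi = A.hi+B.hi = [22+8, 6.5+8, 3.7+7.6] = [30.000,14.500,11.300]
diag = √(48.6²+48.6²+14.2²) = √4925.56 = 70.182


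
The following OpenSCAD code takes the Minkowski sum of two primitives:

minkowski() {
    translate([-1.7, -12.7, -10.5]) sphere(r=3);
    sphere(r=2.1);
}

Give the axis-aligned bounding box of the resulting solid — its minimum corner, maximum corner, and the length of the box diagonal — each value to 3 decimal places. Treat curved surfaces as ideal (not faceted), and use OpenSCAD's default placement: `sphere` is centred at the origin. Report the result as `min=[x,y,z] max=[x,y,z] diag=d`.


A = translate([-1.7, -12.7, -10.5]) sphere(r=3) → bbox [-4.7,-15.7,-13.5] .. [1.3,-9.7,-7.5]
B = sphere(r=2.1) → bbox [-2.1,-2.1,-2.1] .. [2.1,2.1,2.1]
lo = A.lo+B.lo = [-4.7-2.1, -15.7-2.1, -13.5-2.1] = [-6.800,-17.800,-15.600]
hi = A.hi+B.hi = [1.3+2.1, -9.7+2.1, -7.5+2.1] = [3.400,-7.600,-5.400]
diag = √(10.2²+10.2²+10.2²) = √312.12 = 17.667

min=[-6.800,-17.800,-15.600] max=[3.400,-7.600,-5.400] diag=17.667


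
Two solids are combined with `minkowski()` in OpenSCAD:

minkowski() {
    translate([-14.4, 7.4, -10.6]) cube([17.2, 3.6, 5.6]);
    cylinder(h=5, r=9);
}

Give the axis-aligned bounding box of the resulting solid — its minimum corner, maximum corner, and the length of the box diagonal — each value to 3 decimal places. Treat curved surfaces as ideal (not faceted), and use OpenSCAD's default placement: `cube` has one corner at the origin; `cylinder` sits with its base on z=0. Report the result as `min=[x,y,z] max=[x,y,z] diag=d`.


min=[-23.400,-1.600,-10.600] max=[11.800,20.000,0.000] diag=42.638

A = translate([-14.4, 7.4, -10.6]) cube([17.2, 3.6, 5.6]) → bbox [-14.4,7.4,-10.6] .. [2.8,11,-5]
B = cylinder(h=5, r=9) → bbox [-9,-9,0] .. [9,9,5]
lo = A.lo+B.lo = [-14.4-9, 7.4-9, -10.6+0] = [-23.400,-1.600,-10.600]
hi = A.hi+B.hi = [2.8+9, 11+9, -5+5] = [11.800,20.000,0.000]
diag = √(35.2²+21.6²+10.6²) = √1817.96 = 42.638


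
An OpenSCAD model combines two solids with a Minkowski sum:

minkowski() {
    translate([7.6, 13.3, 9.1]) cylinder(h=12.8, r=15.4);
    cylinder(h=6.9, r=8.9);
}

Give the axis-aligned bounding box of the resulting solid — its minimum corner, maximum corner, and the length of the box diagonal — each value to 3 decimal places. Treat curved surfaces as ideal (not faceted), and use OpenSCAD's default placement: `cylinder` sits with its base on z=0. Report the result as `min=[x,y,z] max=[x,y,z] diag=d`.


A = translate([7.6, 13.3, 9.1]) cylinder(h=12.8, r=15.4) → bbox [-7.8,-2.1,9.1] .. [23,28.7,21.9]
B = cylinder(h=6.9, r=8.9) → bbox [-8.9,-8.9,0] .. [8.9,8.9,6.9]
lo = A.lo+B.lo = [-7.8-8.9, -2.1-8.9, 9.1+0] = [-16.700,-11.000,9.100]
hi = A.hi+B.hi = [23+8.9, 28.7+8.9, 21.9+6.9] = [31.900,37.600,28.800]
diag = √(48.6²+48.6²+19.7²) = √5112.01 = 71.498

min=[-16.700,-11.000,9.100] max=[31.900,37.600,28.800] diag=71.498


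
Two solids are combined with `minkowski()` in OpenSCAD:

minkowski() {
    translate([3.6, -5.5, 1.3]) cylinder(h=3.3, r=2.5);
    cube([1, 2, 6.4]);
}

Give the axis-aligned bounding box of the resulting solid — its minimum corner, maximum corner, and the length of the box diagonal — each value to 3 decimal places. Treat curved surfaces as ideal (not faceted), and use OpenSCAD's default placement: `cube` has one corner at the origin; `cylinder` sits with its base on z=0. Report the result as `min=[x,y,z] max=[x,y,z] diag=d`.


A = translate([3.6, -5.5, 1.3]) cylinder(h=3.3, r=2.5) → bbox [1.1,-8,1.3] .. [6.1,-3,4.6]
B = cube([1, 2, 6.4]) → bbox [0,0,0] .. [1,2,6.4]
lo = A.lo+B.lo = [1.1+0, -8+0, 1.3+0] = [1.100,-8.000,1.300]
hi = A.hi+B.hi = [6.1+1, -3+2, 4.6+6.4] = [7.100,-1.000,11.000]
diag = √(6²+7²+9.7²) = √179.09 = 13.382

min=[1.100,-8.000,1.300] max=[7.100,-1.000,11.000] diag=13.382


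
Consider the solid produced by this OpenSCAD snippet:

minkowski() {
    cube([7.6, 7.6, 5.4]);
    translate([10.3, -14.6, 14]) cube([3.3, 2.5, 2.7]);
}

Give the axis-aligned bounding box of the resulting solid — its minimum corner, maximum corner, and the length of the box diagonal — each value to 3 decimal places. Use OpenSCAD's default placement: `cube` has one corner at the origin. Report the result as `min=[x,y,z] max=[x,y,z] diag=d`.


A = translate([10.3, -14.6, 14]) cube([3.3, 2.5, 2.7]) → bbox [10.3,-14.6,14] .. [13.6,-12.1,16.7]
B = cube([7.6, 7.6, 5.4]) → bbox [0,0,0] .. [7.6,7.6,5.4]
lo = A.lo+B.lo = [10.3+0, -14.6+0, 14+0] = [10.300,-14.600,14.000]
hi = A.hi+B.hi = [13.6+7.6, -12.1+7.6, 16.7+5.4] = [21.200,-4.500,22.100]
diag = √(10.9²+10.1²+8.1²) = √286.43 = 16.924

min=[10.300,-14.600,14.000] max=[21.200,-4.500,22.100] diag=16.924


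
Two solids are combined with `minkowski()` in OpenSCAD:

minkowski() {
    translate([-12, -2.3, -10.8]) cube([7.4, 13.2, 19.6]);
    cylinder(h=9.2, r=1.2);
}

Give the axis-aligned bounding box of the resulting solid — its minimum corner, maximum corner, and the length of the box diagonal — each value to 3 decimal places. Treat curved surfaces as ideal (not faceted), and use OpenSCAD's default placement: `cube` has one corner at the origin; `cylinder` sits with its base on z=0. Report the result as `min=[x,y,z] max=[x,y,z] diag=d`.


min=[-13.200,-3.500,-10.800] max=[-3.400,12.100,18.000] diag=34.188

A = translate([-12, -2.3, -10.8]) cube([7.4, 13.2, 19.6]) → bbox [-12,-2.3,-10.8] .. [-4.6,10.9,8.8]
B = cylinder(h=9.2, r=1.2) → bbox [-1.2,-1.2,0] .. [1.2,1.2,9.2]
lo = A.lo+B.lo = [-12-1.2, -2.3-1.2, -10.8+0] = [-13.200,-3.500,-10.800]
hi = A.hi+B.hi = [-4.6+1.2, 10.9+1.2, 8.8+9.2] = [-3.400,12.100,18.000]
diag = √(9.8²+15.6²+28.8²) = √1168.84 = 34.188


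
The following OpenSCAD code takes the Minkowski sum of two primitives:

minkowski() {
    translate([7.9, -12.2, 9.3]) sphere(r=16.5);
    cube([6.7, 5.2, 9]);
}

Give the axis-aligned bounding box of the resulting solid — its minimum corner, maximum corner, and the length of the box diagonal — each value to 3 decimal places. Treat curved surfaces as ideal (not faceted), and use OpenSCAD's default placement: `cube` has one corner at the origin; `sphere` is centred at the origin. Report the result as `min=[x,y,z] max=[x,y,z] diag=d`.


min=[-8.600,-28.700,-7.200] max=[31.100,9.500,34.800] diag=69.277

A = translate([7.9, -12.2, 9.3]) sphere(r=16.5) → bbox [-8.6,-28.7,-7.2] .. [24.4,4.3,25.8]
B = cube([6.7, 5.2, 9]) → bbox [0,0,0] .. [6.7,5.2,9]
lo = A.lo+B.lo = [-8.6+0, -28.7+0, -7.2+0] = [-8.600,-28.700,-7.200]
hi = A.hi+B.hi = [24.4+6.7, 4.3+5.2, 25.8+9] = [31.100,9.500,34.800]
diag = √(39.7²+38.2²+42²) = √4799.33 = 69.277


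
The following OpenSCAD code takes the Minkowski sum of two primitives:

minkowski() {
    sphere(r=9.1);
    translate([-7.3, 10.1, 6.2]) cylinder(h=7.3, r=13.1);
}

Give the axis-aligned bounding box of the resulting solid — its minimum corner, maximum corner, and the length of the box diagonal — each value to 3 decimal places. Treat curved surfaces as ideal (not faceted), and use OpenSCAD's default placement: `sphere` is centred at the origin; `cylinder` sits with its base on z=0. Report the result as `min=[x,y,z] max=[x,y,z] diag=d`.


A = translate([-7.3, 10.1, 6.2]) cylinder(h=7.3, r=13.1) → bbox [-20.4,-3,6.2] .. [5.8,23.2,13.5]
B = sphere(r=9.1) → bbox [-9.1,-9.1,-9.1] .. [9.1,9.1,9.1]
lo = A.lo+B.lo = [-20.4-9.1, -3-9.1, 6.2-9.1] = [-29.500,-12.100,-2.900]
hi = A.hi+B.hi = [5.8+9.1, 23.2+9.1, 13.5+9.1] = [14.900,32.300,22.600]
diag = √(44.4²+44.4²+25.5²) = √4592.97 = 67.771

min=[-29.500,-12.100,-2.900] max=[14.900,32.300,22.600] diag=67.771


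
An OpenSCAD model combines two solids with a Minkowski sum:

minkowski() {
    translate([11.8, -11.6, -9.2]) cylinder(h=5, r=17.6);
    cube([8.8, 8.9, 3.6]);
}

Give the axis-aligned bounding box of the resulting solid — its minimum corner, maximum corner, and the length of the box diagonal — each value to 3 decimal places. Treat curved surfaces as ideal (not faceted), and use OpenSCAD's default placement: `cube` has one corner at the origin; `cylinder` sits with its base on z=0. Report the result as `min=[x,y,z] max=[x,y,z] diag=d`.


min=[-5.800,-29.200,-9.200] max=[38.200,14.900,-0.600] diag=62.887

A = translate([11.8, -11.6, -9.2]) cylinder(h=5, r=17.6) → bbox [-5.8,-29.2,-9.2] .. [29.4,6,-4.2]
B = cube([8.8, 8.9, 3.6]) → bbox [0,0,0] .. [8.8,8.9,3.6]
lo = A.lo+B.lo = [-5.8+0, -29.2+0, -9.2+0] = [-5.800,-29.200,-9.200]
hi = A.hi+B.hi = [29.4+8.8, 6+8.9, -4.2+3.6] = [38.200,14.900,-0.600]
diag = √(44²+44.1²+8.6²) = √3954.77 = 62.887


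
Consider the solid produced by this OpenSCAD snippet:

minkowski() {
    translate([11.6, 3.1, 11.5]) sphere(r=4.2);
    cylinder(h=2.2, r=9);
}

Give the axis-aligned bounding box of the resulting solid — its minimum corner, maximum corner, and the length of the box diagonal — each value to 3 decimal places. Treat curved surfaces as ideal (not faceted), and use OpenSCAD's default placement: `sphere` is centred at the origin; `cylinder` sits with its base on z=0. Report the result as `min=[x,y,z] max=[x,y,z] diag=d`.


min=[-1.600,-10.100,7.300] max=[24.800,16.300,17.900] diag=38.811

A = translate([11.6, 3.1, 11.5]) sphere(r=4.2) → bbox [7.4,-1.1,7.3] .. [15.8,7.3,15.7]
B = cylinder(h=2.2, r=9) → bbox [-9,-9,0] .. [9,9,2.2]
lo = A.lo+B.lo = [7.4-9, -1.1-9, 7.3+0] = [-1.600,-10.100,7.300]
hi = A.hi+B.hi = [15.8+9, 7.3+9, 15.7+2.2] = [24.800,16.300,17.900]
diag = √(26.4²+26.4²+10.6²) = √1506.28 = 38.811


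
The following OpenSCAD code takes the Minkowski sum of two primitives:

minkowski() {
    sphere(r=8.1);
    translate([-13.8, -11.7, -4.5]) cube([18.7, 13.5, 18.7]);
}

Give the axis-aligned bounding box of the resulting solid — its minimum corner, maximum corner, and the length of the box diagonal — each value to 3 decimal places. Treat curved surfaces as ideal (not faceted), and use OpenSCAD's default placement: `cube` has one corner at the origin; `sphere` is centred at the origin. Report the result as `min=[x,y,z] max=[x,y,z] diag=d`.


A = translate([-13.8, -11.7, -4.5]) cube([18.7, 13.5, 18.7]) → bbox [-13.8,-11.7,-4.5] .. [4.9,1.8,14.2]
B = sphere(r=8.1) → bbox [-8.1,-8.1,-8.1] .. [8.1,8.1,8.1]
lo = A.lo+B.lo = [-13.8-8.1, -11.7-8.1, -4.5-8.1] = [-21.900,-19.800,-12.600]
hi = A.hi+B.hi = [4.9+8.1, 1.8+8.1, 14.2+8.1] = [13.000,9.900,22.300]
diag = √(34.9²+29.7²+34.9²) = √3318.11 = 57.603

min=[-21.900,-19.800,-12.600] max=[13.000,9.900,22.300] diag=57.603


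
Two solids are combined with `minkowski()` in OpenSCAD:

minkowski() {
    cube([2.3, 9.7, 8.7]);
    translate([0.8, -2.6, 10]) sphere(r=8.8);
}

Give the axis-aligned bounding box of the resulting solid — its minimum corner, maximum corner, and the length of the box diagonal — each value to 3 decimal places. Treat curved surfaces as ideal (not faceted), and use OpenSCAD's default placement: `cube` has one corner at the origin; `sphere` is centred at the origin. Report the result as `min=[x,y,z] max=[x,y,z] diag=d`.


A = translate([0.8, -2.6, 10]) sphere(r=8.8) → bbox [-8,-11.4,1.2] .. [9.6,6.2,18.8]
B = cube([2.3, 9.7, 8.7]) → bbox [0,0,0] .. [2.3,9.7,8.7]
lo = A.lo+B.lo = [-8+0, -11.4+0, 1.2+0] = [-8.000,-11.400,1.200]
hi = A.hi+B.hi = [9.6+2.3, 6.2+9.7, 18.8+8.7] = [11.900,15.900,27.500]
diag = √(19.9²+27.3²+26.3²) = √1832.99 = 42.813

min=[-8.000,-11.400,1.200] max=[11.900,15.900,27.500] diag=42.813


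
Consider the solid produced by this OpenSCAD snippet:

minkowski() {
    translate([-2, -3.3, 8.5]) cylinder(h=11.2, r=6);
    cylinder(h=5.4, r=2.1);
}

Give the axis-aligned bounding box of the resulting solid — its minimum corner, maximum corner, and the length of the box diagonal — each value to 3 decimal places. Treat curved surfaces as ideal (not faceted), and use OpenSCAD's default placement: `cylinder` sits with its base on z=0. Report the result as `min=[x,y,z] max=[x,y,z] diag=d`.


A = translate([-2, -3.3, 8.5]) cylinder(h=11.2, r=6) → bbox [-8,-9.3,8.5] .. [4,2.7,19.7]
B = cylinder(h=5.4, r=2.1) → bbox [-2.1,-2.1,0] .. [2.1,2.1,5.4]
lo = A.lo+B.lo = [-8-2.1, -9.3-2.1, 8.5+0] = [-10.100,-11.400,8.500]
hi = A.hi+B.hi = [4+2.1, 2.7+2.1, 19.7+5.4] = [6.100,4.800,25.100]
diag = √(16.2²+16.2²+16.6²) = √800.44 = 28.292

min=[-10.100,-11.400,8.500] max=[6.100,4.800,25.100] diag=28.292


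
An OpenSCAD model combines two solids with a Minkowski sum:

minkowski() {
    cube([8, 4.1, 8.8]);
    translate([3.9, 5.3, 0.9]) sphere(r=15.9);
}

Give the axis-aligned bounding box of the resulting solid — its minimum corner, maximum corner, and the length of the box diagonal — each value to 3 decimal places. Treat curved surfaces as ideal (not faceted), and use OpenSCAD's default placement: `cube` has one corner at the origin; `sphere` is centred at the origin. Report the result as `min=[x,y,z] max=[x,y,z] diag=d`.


min=[-12.000,-10.600,-15.000] max=[27.800,25.300,25.600] diag=67.240

A = translate([3.9, 5.3, 0.9]) sphere(r=15.9) → bbox [-12,-10.6,-15] .. [19.8,21.2,16.8]
B = cube([8, 4.1, 8.8]) → bbox [0,0,0] .. [8,4.1,8.8]
lo = A.lo+B.lo = [-12+0, -10.6+0, -15+0] = [-12.000,-10.600,-15.000]
hi = A.hi+B.hi = [19.8+8, 21.2+4.1, 16.8+8.8] = [27.800,25.300,25.600]
diag = √(39.8²+35.9²+40.6²) = √4521.21 = 67.240


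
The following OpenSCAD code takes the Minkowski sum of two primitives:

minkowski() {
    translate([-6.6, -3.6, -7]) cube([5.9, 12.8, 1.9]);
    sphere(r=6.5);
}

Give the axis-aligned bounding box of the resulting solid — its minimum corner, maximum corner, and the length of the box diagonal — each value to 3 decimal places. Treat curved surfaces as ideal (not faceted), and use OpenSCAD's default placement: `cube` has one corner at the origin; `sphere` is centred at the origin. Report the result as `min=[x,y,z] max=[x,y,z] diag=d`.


min=[-13.100,-10.100,-13.500] max=[5.800,15.700,1.400] diag=35.283

A = translate([-6.6, -3.6, -7]) cube([5.9, 12.8, 1.9]) → bbox [-6.6,-3.6,-7] .. [-0.7,9.2,-5.1]
B = sphere(r=6.5) → bbox [-6.5,-6.5,-6.5] .. [6.5,6.5,6.5]
lo = A.lo+B.lo = [-6.6-6.5, -3.6-6.5, -7-6.5] = [-13.100,-10.100,-13.500]
hi = A.hi+B.hi = [-0.7+6.5, 9.2+6.5, -5.1+6.5] = [5.800,15.700,1.400]
diag = √(18.9²+25.8²+14.9²) = √1244.86 = 35.283


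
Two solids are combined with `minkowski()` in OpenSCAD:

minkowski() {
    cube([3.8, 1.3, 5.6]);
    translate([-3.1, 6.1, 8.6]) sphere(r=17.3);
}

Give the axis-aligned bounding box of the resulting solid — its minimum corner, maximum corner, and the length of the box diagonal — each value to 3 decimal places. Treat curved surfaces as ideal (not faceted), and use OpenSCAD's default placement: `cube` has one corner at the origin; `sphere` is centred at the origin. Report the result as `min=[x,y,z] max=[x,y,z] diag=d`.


A = translate([-3.1, 6.1, 8.6]) sphere(r=17.3) → bbox [-20.4,-11.2,-8.7] .. [14.2,23.4,25.9]
B = cube([3.8, 1.3, 5.6]) → bbox [0,0,0] .. [3.8,1.3,5.6]
lo = A.lo+B.lo = [-20.4+0, -11.2+0, -8.7+0] = [-20.400,-11.200,-8.700]
hi = A.hi+B.hi = [14.2+3.8, 23.4+1.3, 25.9+5.6] = [18.000,24.700,31.500]
diag = √(38.4²+35.9²+40.2²) = √4379.41 = 66.177

min=[-20.400,-11.200,-8.700] max=[18.000,24.700,31.500] diag=66.177


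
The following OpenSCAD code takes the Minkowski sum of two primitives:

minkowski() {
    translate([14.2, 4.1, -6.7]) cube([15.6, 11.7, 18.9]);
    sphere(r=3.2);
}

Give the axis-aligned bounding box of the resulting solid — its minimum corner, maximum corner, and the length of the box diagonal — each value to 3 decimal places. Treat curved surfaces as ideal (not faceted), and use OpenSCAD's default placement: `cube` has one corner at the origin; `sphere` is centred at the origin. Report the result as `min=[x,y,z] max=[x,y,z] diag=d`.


min=[11.000,0.900,-9.900] max=[33.000,19.000,15.400] diag=38.101

A = translate([14.2, 4.1, -6.7]) cube([15.6, 11.7, 18.9]) → bbox [14.2,4.1,-6.7] .. [29.8,15.8,12.2]
B = sphere(r=3.2) → bbox [-3.2,-3.2,-3.2] .. [3.2,3.2,3.2]
lo = A.lo+B.lo = [14.2-3.2, 4.1-3.2, -6.7-3.2] = [11.000,0.900,-9.900]
hi = A.hi+B.hi = [29.8+3.2, 15.8+3.2, 12.2+3.2] = [33.000,19.000,15.400]
diag = √(22²+18.1²+25.3²) = √1451.7 = 38.101


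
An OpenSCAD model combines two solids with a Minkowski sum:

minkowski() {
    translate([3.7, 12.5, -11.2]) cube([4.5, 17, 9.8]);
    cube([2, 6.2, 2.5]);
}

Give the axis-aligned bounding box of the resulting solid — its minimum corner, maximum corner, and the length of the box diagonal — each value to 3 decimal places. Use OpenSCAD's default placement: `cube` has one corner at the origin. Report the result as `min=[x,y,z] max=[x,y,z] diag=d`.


min=[3.700,12.500,-11.200] max=[10.200,35.700,1.100] diag=27.051

A = translate([3.7, 12.5, -11.2]) cube([4.5, 17, 9.8]) → bbox [3.7,12.5,-11.2] .. [8.2,29.5,-1.4]
B = cube([2, 6.2, 2.5]) → bbox [0,0,0] .. [2,6.2,2.5]
lo = A.lo+B.lo = [3.7+0, 12.5+0, -11.2+0] = [3.700,12.500,-11.200]
hi = A.hi+B.hi = [8.2+2, 29.5+6.2, -1.4+2.5] = [10.200,35.700,1.100]
diag = √(6.5²+23.2²+12.3²) = √731.78 = 27.051


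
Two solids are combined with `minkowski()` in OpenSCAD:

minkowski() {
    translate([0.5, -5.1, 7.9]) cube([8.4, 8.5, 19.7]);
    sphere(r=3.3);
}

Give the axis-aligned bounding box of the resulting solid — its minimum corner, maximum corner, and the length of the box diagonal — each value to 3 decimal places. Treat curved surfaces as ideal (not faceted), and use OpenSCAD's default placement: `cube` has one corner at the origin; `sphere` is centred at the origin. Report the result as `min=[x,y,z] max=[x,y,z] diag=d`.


min=[-2.800,-8.400,4.600] max=[12.200,6.700,30.900] diag=33.833

A = translate([0.5, -5.1, 7.9]) cube([8.4, 8.5, 19.7]) → bbox [0.5,-5.1,7.9] .. [8.9,3.4,27.6]
B = sphere(r=3.3) → bbox [-3.3,-3.3,-3.3] .. [3.3,3.3,3.3]
lo = A.lo+B.lo = [0.5-3.3, -5.1-3.3, 7.9-3.3] = [-2.800,-8.400,4.600]
hi = A.hi+B.hi = [8.9+3.3, 3.4+3.3, 27.6+3.3] = [12.200,6.700,30.900]
diag = √(15²+15.1²+26.3²) = √1144.7 = 33.833


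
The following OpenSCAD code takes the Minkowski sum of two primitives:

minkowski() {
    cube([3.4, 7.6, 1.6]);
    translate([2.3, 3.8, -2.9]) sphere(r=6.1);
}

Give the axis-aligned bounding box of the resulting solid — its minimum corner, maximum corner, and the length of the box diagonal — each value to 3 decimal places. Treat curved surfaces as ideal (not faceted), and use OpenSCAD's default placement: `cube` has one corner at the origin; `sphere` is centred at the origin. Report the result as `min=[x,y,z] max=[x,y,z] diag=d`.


min=[-3.800,-2.300,-9.000] max=[11.800,17.500,4.800] diag=28.737

A = translate([2.3, 3.8, -2.9]) sphere(r=6.1) → bbox [-3.8,-2.3,-9] .. [8.4,9.9,3.2]
B = cube([3.4, 7.6, 1.6]) → bbox [0,0,0] .. [3.4,7.6,1.6]
lo = A.lo+B.lo = [-3.8+0, -2.3+0, -9+0] = [-3.800,-2.300,-9.000]
hi = A.hi+B.hi = [8.4+3.4, 9.9+7.6, 3.2+1.6] = [11.800,17.500,4.800]
diag = √(15.6²+19.8²+13.8²) = √825.84 = 28.737
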